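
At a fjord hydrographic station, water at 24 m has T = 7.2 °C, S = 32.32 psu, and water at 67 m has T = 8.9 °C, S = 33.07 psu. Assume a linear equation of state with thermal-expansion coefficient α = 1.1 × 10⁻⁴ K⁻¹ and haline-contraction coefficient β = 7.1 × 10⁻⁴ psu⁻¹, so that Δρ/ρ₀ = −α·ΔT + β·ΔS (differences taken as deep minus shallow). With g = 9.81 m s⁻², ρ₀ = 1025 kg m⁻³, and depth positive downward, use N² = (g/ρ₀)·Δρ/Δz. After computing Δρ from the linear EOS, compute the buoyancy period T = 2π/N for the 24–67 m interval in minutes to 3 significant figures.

11.8 min

ΔT = +1.7 K, ΔS = +0.75 psu (deep − shallow).
Δρ/ρ₀ = −αΔT + βΔS = -1.87 × 10⁻⁴ + 5.325 × 10⁻⁴ = 3.455 × 10⁻⁴, so Δρ ≈ 0.3541 kg m⁻³.
N² = (g/ρ₀)·Δρ/Δz = g·(Δρ/ρ₀)/Δz = 9.81 × 3.455 × 10⁻⁴ / 43 = 7.8822 × 10⁻⁵ s⁻².
N = √(7.8822 × 10⁻⁵) = 8.8782 × 10⁻³ rad s⁻¹ → T = 2π/N = 707.71 s = 11.795 min ≈ 11.8 min.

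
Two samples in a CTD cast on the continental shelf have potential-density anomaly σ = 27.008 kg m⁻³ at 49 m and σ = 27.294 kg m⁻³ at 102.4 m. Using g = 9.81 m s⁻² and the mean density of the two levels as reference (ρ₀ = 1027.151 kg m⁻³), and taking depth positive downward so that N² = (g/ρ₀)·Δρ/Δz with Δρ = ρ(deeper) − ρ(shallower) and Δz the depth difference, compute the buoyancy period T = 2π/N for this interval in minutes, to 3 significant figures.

Δρ = 1027.294 − 1027.008 = 0.286 kg m⁻³ over Δz = 102.4 − 49 = 53.4 m.
N² = (9.81/1027.151) × (0.286/53.4) = 5.1152 × 10⁻⁵ s⁻².
N = √(5.1152 × 10⁻⁵) = 7.1521 × 10⁻³ rad s⁻¹, so T = 2π/N = 878.51 s = 14.642 min ≈ 14.6 min.

14.6 min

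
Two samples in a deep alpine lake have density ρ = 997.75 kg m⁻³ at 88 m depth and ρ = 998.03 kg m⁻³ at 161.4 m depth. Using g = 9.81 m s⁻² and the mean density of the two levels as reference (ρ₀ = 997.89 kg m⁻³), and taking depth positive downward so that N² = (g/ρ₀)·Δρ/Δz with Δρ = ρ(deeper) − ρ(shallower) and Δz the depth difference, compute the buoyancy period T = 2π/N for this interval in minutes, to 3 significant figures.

Δρ = 998.03 − 997.75 = 0.28 kg m⁻³ over Δz = 161.4 − 88 = 73.4 m.
N² = (9.81/997.89) × (0.28/73.4) = 3.7501 × 10⁻⁵ s⁻².
N = √(3.7501 × 10⁻⁵) = 6.1238 × 10⁻³ rad s⁻¹, so T = 2π/N = 1.0260 × 10³ s = 17.100 min ≈ 17.1 min.

17.1 min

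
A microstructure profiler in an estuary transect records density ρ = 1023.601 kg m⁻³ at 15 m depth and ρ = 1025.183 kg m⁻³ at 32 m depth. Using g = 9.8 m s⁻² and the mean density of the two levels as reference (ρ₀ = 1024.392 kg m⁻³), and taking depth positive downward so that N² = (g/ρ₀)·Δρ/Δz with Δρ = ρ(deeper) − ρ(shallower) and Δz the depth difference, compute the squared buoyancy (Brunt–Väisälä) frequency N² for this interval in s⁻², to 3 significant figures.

Δρ = 1025.183 − 1023.601 = 1.582 kg m⁻³ over Δz = 32 − 15 = 17 m.
N² = (9.8/1024.392) × (1.582/17) = 8.9026 × 10⁻⁴ s⁻² ≈ 8.90 × 10⁻⁴ s⁻².

8.90 × 10⁻⁴ s⁻²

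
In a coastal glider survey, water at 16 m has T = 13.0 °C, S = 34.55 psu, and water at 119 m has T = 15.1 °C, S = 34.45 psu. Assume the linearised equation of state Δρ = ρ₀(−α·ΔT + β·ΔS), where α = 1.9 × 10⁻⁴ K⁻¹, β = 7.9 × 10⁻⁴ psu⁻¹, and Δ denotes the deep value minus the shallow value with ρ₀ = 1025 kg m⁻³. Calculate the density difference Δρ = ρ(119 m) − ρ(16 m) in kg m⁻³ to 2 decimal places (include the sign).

-0.49 kg m⁻³

ΔT = +2.1 K, ΔS = -0.10 psu (deep − shallow).
Δρ/ρ₀ = −(1.9 × 10⁻⁴)(+2.1) + (7.9 × 10⁻⁴)(-0.10) = -4.78 × 10⁻⁴.
Δρ = 1025 × (-4.78 × 10⁻⁴) = -0.49 kg m⁻³.
Negative Δρ: lighter below, statically unstable.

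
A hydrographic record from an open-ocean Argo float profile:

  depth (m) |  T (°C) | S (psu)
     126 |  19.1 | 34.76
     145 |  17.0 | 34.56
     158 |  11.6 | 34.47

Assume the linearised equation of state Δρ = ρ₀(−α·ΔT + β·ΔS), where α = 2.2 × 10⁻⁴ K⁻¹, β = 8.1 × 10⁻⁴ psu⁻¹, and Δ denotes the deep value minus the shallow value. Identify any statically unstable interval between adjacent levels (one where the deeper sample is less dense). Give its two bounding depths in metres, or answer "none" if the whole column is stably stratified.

Evaluate Δρ/ρ₀ = −αΔT + βΔS across each adjacent pair:
  126–145 m: −αΔT+βΔS = −(2.2 × 10⁻⁴)(-2.1)+(8.1 × 10⁻⁴)(-0.20) = 3.0 × 10⁻⁴ → stable
  145–158 m: −αΔT+βΔS = −(2.2 × 10⁻⁴)(-5.4)+(8.1 × 10⁻⁴)(-0.09) = 1.1 × 10⁻³ → stable
Every interval has Δρ > 0: the column is stably stratified throughout.

none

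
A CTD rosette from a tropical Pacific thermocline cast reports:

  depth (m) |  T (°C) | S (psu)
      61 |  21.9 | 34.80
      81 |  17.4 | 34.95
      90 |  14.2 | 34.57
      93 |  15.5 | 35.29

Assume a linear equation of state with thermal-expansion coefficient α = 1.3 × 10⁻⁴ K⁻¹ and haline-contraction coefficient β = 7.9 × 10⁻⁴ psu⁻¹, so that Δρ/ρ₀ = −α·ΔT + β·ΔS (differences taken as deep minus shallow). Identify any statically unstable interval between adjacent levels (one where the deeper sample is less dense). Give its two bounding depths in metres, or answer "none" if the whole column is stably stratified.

none

Evaluate Δρ/ρ₀ = −αΔT + βΔS across each adjacent pair:
  61–81 m: −αΔT+βΔS = −(1.3 × 10⁻⁴)(-4.5)+(7.9 × 10⁻⁴)(+0.15) = 7.0 × 10⁻⁴ → stable
  81–90 m: −αΔT+βΔS = −(1.3 × 10⁻⁴)(-3.2)+(7.9 × 10⁻⁴)(-0.38) = 1.2 × 10⁻⁴ → stable
  90–93 m: −αΔT+βΔS = −(1.3 × 10⁻⁴)(+1.3)+(7.9 × 10⁻⁴)(+0.72) = 4.0 × 10⁻⁴ → stable
Every interval has Δρ > 0: the column is stably stratified throughout.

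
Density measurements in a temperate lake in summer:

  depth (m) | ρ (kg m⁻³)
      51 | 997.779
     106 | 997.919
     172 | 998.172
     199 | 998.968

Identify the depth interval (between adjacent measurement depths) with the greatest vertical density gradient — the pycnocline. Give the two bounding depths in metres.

172–199 m

Compute the density gradient over each adjacent pair:
  51–106 m: Δρ/Δz = 0.140/55 = 2.5 × 10⁻³ kg m⁻⁴
  106–172 m: Δρ/Δz = 0.253/66 = 3.8 × 10⁻³ kg m⁻⁴
  172–199 m: Δρ/Δz = 0.796/27 = 0.029 kg m⁻⁴
The largest gradient is in the 172–199 m interval — the pycnocline.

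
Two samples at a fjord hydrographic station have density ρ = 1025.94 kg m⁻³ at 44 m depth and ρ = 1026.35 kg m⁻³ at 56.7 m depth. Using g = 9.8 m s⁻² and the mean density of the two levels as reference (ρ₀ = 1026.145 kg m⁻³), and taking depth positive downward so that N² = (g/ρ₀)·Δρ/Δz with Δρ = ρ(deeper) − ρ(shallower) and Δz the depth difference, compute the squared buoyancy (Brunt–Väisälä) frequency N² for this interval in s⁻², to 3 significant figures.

Δρ = 1026.35 − 1025.94 = 0.41 kg m⁻³ over Δz = 56.7 − 44 = 12.7 m.
N² = (9.8/1026.145) × (0.41/12.7) = 3.0832 × 10⁻⁴ s⁻² ≈ 3.08 × 10⁻⁴ s⁻².

3.08 × 10⁻⁴ s⁻²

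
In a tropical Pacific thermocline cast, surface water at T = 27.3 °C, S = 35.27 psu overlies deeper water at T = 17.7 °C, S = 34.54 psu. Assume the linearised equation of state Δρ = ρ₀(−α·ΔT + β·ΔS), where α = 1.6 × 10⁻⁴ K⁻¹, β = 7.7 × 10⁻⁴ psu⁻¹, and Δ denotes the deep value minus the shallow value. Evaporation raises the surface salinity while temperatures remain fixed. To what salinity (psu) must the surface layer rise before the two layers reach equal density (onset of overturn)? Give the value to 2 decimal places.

36.53 psu

Neutral buoyancy requires −α(T_deep − T_surf) + β(S_deep − S_surf′) = 0.
S_surf′ = S_deep − (α/β)·ΔT = 34.54 − (1.6 × 10⁻⁴/7.7 × 10⁻⁴)·(-9.6) = 36.5348 psu.
Increase required: 36.5348 − 35.27 = 1.2648 psu.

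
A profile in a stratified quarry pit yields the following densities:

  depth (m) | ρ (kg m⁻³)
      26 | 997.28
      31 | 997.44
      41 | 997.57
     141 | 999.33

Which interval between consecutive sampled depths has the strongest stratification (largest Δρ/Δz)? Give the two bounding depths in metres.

26–31 m

Compute the density gradient over each adjacent pair:
  26–31 m: Δρ/Δz = 0.16/5 = 0.032 kg m⁻⁴
  31–41 m: Δρ/Δz = 0.13/10 = 0.013 kg m⁻⁴
  41–141 m: Δρ/Δz = 1.76/100 = 0.018 kg m⁻⁴
The largest gradient is in the 26–31 m interval — the pycnocline.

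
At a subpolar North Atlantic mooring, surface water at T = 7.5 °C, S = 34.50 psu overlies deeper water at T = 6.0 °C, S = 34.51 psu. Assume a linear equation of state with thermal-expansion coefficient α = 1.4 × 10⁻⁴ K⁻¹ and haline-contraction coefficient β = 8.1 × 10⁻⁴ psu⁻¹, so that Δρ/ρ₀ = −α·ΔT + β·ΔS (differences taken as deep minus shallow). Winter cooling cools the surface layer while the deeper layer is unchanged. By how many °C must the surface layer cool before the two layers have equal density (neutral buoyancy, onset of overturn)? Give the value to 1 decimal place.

Neutral buoyancy requires Δρ = 0, i.e. −α(T_deep − T_surf′) + β(S_deep − S_surf) = 0.
T_surf′ = T_deep − (β/α)·ΔS = 6.0 − (8.1 × 10⁻⁴/1.4 × 10⁻⁴)·(+0.01) = 5.942 °C.
Cooling required: 7.5 − (5.942) = 1.558 °C.

1.6 °C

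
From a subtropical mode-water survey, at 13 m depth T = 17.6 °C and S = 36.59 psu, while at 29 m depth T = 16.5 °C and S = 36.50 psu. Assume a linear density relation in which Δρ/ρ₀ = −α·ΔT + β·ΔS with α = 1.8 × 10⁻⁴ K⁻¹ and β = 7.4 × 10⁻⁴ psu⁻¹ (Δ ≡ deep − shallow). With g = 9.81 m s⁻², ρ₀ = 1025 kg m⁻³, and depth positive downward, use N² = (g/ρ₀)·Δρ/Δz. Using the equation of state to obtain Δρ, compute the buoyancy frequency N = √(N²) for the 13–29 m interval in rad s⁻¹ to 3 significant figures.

ΔT = -1.1 K, ΔS = -0.09 psu (deep − shallow).
Δρ/ρ₀ = −αΔT + βΔS = 1.98 × 10⁻⁴ − 6.66 × 10⁻⁵ = 1.314 × 10⁻⁴, so Δρ ≈ 0.1347 kg m⁻³.
N² = (g/ρ₀)·Δρ/Δz = g·(Δρ/ρ₀)/Δz = 9.81 × 1.314 × 10⁻⁴ / 16 = 8.0565 × 10⁻⁵ s⁻².
N = √(8.0565 × 10⁻⁵) = 8.9758 × 10⁻³ rad s⁻¹ ≈ 8.98 × 10⁻³ rad s⁻¹.

8.98 × 10⁻³ rad s⁻¹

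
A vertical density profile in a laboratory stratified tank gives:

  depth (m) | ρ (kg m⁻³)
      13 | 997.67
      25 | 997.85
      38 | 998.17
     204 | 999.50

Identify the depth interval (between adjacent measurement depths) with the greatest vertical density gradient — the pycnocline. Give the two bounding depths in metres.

25–38 m

Compute the density gradient over each adjacent pair:
  13–25 m: Δρ/Δz = 0.18/12 = 0.015 kg m⁻⁴
  25–38 m: Δρ/Δz = 0.32/13 = 0.025 kg m⁻⁴
  38–204 m: Δρ/Δz = 1.33/166 = 8.0 × 10⁻³ kg m⁻⁴
The largest gradient is in the 25–38 m interval — the pycnocline.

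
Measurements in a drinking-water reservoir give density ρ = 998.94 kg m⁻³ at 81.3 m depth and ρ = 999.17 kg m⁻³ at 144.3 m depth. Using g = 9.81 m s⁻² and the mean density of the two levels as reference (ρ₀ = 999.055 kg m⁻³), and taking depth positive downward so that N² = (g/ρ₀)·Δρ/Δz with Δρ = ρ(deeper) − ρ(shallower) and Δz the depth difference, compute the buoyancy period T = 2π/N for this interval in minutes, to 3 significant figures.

17.5 min

Δρ = 999.17 − 998.94 = 0.23 kg m⁻³ over Δz = 144.3 − 81.3 = 63 m.
N² = (9.81/999.055) × (0.23/63) = 3.5848 × 10⁻⁵ s⁻².
N = √(3.5848 × 10⁻⁵) = 5.9873 × 10⁻³ rad s⁻¹, so T = 2π/N = 1.0494 × 10³ s = 17.490 min ≈ 17.5 min.
Since Δρ > 0 the layer is stably stratified.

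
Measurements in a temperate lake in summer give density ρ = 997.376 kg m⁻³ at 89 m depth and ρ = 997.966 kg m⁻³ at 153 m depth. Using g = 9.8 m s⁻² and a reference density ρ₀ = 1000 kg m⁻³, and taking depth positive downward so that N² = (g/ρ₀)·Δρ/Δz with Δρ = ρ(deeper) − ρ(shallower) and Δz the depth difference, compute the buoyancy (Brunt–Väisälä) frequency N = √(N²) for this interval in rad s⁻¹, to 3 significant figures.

Δρ = 997.966 − 997.376 = 0.590 kg m⁻³ over Δz = 153 − 89 = 64 m.
N² = (9.8/1000) × (0.590/64) = 9.0344 × 10⁻⁵ s⁻².
N = √(9.0344 × 10⁻⁵) = 9.5049 × 10⁻³ rad s⁻¹ ≈ 9.50 × 10⁻³ rad s⁻¹.
A positive N² confirms static stability across the interval.

9.50 × 10⁻³ rad s⁻¹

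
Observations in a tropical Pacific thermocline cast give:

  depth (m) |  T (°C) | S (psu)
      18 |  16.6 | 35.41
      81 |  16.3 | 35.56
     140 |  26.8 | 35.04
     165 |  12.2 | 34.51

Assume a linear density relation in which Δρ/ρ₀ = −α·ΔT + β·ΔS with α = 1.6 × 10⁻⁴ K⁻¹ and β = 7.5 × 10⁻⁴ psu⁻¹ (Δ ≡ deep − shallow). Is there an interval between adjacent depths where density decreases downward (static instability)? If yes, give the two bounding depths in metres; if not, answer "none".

Evaluate Δρ/ρ₀ = −αΔT + βΔS across each adjacent pair:
  18–81 m: −αΔT+βΔS = −(1.6 × 10⁻⁴)(-0.3)+(7.5 × 10⁻⁴)(+0.15) = 1.6 × 10⁻⁴ → stable
  81–140 m: −αΔT+βΔS = −(1.6 × 10⁻⁴)(+10.5)+(7.5 × 10⁻⁴)(-0.52) = -2.1 × 10⁻³ → UNSTABLE
  140–165 m: −αΔT+βΔS = −(1.6 × 10⁻⁴)(-14.6)+(7.5 × 10⁻⁴)(-0.53) = 1.9 × 10⁻³ → stable
The 81–140 m interval has Δρ < 0: lighter water underlies denser water.

81–140 m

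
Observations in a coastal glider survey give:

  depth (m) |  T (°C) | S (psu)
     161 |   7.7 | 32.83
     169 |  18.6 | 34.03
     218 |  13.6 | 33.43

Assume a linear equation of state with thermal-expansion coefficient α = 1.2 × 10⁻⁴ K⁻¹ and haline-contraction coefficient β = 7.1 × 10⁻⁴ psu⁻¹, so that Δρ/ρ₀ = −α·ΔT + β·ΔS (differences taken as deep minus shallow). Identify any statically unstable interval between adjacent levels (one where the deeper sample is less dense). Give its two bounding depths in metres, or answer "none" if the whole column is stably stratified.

161–169 m

Evaluate Δρ/ρ₀ = −αΔT + βΔS across each adjacent pair:
  161–169 m: −αΔT+βΔS = −(1.2 × 10⁻⁴)(+10.9)+(7.1 × 10⁻⁴)(+1.20) = -4.6 × 10⁻⁴ → UNSTABLE
  169–218 m: −αΔT+βΔS = −(1.2 × 10⁻⁴)(-5.0)+(7.1 × 10⁻⁴)(-0.60) = 1.7 × 10⁻⁴ → stable
The 161–169 m interval has Δρ < 0: lighter water underlies denser water.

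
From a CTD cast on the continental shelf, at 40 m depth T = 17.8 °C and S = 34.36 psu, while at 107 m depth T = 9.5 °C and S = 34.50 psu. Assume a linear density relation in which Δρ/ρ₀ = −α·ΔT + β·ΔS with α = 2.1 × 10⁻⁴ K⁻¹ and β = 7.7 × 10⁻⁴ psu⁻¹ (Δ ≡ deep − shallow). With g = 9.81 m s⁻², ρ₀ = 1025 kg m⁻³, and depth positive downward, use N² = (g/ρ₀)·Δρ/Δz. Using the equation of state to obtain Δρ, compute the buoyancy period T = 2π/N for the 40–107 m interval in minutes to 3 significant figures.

6.36 min

ΔT = -8.3 K, ΔS = +0.14 psu (deep − shallow).
Δρ/ρ₀ = −αΔT + βΔS = 1.743 × 10⁻³ + 1.078 × 10⁻⁴ = 1.8508 × 10⁻³, so Δρ ≈ 1.897 kg m⁻³.
N² = (g/ρ₀)·Δρ/Δz = g·(Δρ/ρ₀)/Δz = 9.81 × 1.8508 × 10⁻³ / 67 = 2.7099 × 10⁻⁴ s⁻².
N = √(2.7099 × 10⁻⁴) = 0.016462 rad s⁻¹ → T = 2π/N = 381.68 s = 6.3613 min ≈ 6.36 min.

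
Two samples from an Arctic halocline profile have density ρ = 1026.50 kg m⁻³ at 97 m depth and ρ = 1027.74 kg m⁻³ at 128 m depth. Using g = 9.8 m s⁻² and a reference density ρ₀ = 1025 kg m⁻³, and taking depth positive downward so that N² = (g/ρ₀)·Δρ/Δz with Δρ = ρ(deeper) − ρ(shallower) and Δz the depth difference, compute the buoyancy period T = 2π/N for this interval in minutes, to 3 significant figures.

Δρ = 1027.74 − 1026.50 = 1.24 kg m⁻³ over Δz = 128 − 97 = 31 m.
N² = (9.8/1025) × (1.24/31) = 3.8244 × 10⁻⁴ s⁻².
N = √(3.8244 × 10⁻⁴) = 0.019556 rad s⁻¹, so T = 2π/N = 321.29 s = 5.3548 min ≈ 5.35 min.

5.35 min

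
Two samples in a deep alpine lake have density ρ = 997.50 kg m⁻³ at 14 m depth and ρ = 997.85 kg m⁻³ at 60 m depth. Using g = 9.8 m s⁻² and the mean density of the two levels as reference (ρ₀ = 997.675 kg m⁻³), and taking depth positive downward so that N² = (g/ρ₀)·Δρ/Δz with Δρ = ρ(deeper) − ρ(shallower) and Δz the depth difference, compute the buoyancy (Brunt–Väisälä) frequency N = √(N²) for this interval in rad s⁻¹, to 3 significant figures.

Δρ = 997.85 − 997.50 = 0.35 kg m⁻³ over Δz = 60 − 14 = 46 m.
N² = (9.8/997.675) × (0.35/46) = 7.4739 × 10⁻⁵ s⁻².
N = √(7.4739 × 10⁻⁵) = 8.6452 × 10⁻³ rad s⁻¹ ≈ 8.65 × 10⁻³ rad s⁻¹.

8.65 × 10⁻³ rad s⁻¹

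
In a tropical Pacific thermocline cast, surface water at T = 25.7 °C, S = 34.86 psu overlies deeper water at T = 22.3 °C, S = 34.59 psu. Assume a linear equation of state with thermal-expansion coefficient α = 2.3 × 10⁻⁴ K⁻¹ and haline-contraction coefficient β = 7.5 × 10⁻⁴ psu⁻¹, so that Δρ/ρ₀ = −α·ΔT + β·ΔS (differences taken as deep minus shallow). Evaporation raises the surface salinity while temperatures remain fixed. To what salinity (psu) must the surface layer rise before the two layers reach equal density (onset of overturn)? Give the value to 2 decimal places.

Neutral buoyancy requires −α(T_deep − T_surf) + β(S_deep − S_surf′) = 0.
S_surf′ = S_deep − (α/β)·ΔT = 34.59 − (2.3 × 10⁻⁴/7.5 × 10⁻⁴)·(-3.4) = 35.6327 psu.
Increase required: 35.6327 − 34.86 = 0.7727 psu.

35.63 psu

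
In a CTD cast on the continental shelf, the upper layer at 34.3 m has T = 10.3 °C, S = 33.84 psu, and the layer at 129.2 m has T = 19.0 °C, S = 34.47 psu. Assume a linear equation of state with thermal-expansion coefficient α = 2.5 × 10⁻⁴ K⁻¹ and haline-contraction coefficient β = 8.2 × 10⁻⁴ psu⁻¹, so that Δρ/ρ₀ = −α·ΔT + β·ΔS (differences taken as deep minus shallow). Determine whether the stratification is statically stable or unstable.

unstable

ΔT = 19.0 − 10.3 = +8.7 K and ΔS = 34.47 − 33.84 = +0.63 psu (deep − shallow).
−αΔT = -2.175 × 10⁻³; βΔS = 5.166 × 10⁻⁴; sum Δρ/ρ₀ = -1.6584 × 10⁻³.
Δρ/ρ₀ < 0, so Δρ < 0: deeper water is lighter → statically unstable; the column would overturn.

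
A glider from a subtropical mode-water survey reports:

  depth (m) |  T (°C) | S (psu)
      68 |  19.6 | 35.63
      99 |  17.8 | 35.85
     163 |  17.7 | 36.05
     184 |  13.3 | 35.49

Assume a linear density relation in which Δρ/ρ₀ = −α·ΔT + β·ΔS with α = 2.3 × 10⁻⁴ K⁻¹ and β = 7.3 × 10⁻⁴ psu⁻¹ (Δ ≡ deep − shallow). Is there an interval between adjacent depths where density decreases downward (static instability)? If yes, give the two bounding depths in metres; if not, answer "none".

none

Evaluate Δρ/ρ₀ = −αΔT + βΔS across each adjacent pair:
  68–99 m: −αΔT+βΔS = −(2.3 × 10⁻⁴)(-1.8)+(7.3 × 10⁻⁴)(+0.22) = 5.7 × 10⁻⁴ → stable
  99–163 m: −αΔT+βΔS = −(2.3 × 10⁻⁴)(-0.1)+(7.3 × 10⁻⁴)(+0.20) = 1.7 × 10⁻⁴ → stable
  163–184 m: −αΔT+βΔS = −(2.3 × 10⁻⁴)(-4.4)+(7.3 × 10⁻⁴)(-0.56) = 6.0 × 10⁻⁴ → stable
Every interval has Δρ > 0: the column is stably stratified throughout.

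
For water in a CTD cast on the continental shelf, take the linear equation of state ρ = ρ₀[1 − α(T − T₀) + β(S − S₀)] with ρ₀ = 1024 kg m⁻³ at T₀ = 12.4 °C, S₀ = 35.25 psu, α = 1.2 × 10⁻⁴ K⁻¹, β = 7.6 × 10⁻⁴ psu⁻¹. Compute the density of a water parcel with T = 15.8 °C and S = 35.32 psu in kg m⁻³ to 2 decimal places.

T − T₀ = +3.4 K, S − S₀ = +0.07 psu.
Bracket = 1 − α·(+3.4) + β·(+0.07) = 1 + (-3.548 × 10⁻⁴) = 0.9996452.
ρ = 1024 × 0.9996452 = 1023.64 kg m⁻³.

1023.64 kg m⁻³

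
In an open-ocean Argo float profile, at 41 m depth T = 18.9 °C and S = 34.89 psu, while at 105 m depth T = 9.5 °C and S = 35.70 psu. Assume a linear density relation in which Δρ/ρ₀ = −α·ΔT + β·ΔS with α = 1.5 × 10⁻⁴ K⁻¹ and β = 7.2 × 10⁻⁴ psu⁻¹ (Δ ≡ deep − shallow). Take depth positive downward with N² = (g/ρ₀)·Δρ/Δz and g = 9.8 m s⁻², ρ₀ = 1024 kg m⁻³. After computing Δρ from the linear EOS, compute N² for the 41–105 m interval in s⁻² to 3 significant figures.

3.05 × 10⁻⁴ s⁻²

ΔT = -9.4 K, ΔS = +0.81 psu (deep − shallow).
Δρ/ρ₀ = −αΔT + βΔS = 1.41 × 10⁻³ + 5.832 × 10⁻⁴ = 1.9932 × 10⁻³, so Δρ ≈ 2.041 kg m⁻³.
N² = (g/ρ₀)·Δρ/Δz = g·(Δρ/ρ₀)/Δz = 9.8 × 1.9932 × 10⁻³ / 64 = 3.0521 × 10⁻⁴ s⁻² ≈ 3.05 × 10⁻⁴ s⁻².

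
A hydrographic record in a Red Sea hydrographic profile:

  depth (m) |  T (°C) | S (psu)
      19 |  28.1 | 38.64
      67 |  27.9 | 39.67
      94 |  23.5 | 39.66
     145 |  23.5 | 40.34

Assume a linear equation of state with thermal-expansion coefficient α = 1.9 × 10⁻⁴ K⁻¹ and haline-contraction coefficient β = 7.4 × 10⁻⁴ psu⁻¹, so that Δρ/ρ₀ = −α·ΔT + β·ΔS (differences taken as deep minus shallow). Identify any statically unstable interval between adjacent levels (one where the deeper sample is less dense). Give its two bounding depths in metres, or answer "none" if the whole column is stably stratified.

Evaluate Δρ/ρ₀ = −αΔT + βΔS across each adjacent pair:
  19–67 m: −αΔT+βΔS = −(1.9 × 10⁻⁴)(-0.2)+(7.4 × 10⁻⁴)(+1.03) = 8.0 × 10⁻⁴ → stable
  67–94 m: −αΔT+βΔS = −(1.9 × 10⁻⁴)(-4.4)+(7.4 × 10⁻⁴)(-0.01) = 8.3 × 10⁻⁴ → stable
  94–145 m: −αΔT+βΔS = −(1.9 × 10⁻⁴)(+0.0)+(7.4 × 10⁻⁴)(+0.68) = 5.0 × 10⁻⁴ → stable
Every interval has Δρ > 0: the column is stably stratified throughout.

none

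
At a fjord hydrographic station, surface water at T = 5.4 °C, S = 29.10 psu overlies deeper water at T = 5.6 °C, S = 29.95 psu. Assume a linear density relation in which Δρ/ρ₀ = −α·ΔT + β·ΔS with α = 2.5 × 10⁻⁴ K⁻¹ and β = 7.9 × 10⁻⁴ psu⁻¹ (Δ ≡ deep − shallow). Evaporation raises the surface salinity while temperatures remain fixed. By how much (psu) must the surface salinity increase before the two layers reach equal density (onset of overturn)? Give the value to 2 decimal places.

0.79 psu

Neutral buoyancy requires −α(T_deep − T_surf) + β(S_deep − S_surf′) = 0.
S_surf′ = S_deep − (α/β)·ΔT = 29.95 − (2.5 × 10⁻⁴/7.9 × 10⁻⁴)·(+0.2) = 29.8867 psu.
Increase required: 29.8867 − 29.10 = 0.7867 psu.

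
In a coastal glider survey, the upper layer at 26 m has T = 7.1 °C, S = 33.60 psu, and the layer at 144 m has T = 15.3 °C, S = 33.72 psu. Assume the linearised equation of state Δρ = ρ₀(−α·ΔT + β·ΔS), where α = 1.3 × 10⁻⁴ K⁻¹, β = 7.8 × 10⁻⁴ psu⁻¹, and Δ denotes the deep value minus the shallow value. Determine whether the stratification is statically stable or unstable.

ΔT = 15.3 − 7.1 = +8.2 K and ΔS = 33.72 − 33.60 = +0.12 psu (deep − shallow).
−αΔT = -1.066 × 10⁻³; βΔS = 9.36 × 10⁻⁵; sum Δρ/ρ₀ = -9.724 × 10⁻⁴.
Δρ/ρ₀ < 0, so Δρ < 0: deeper water is lighter → statically unstable; the column would overturn.

unstable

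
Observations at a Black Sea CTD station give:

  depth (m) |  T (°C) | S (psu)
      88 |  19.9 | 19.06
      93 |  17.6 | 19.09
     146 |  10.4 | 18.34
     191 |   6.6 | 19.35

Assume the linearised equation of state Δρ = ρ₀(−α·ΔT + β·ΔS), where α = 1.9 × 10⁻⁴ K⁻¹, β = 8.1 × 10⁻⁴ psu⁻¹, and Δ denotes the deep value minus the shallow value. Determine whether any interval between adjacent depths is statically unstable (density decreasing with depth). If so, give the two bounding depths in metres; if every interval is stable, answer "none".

none

Evaluate Δρ/ρ₀ = −αΔT + βΔS across each adjacent pair:
  88–93 m: −αΔT+βΔS = −(1.9 × 10⁻⁴)(-2.3)+(8.1 × 10⁻⁴)(+0.03) = 4.6 × 10⁻⁴ → stable
  93–146 m: −αΔT+βΔS = −(1.9 × 10⁻⁴)(-7.2)+(8.1 × 10⁻⁴)(-0.75) = 7.6 × 10⁻⁴ → stable
  146–191 m: −αΔT+βΔS = −(1.9 × 10⁻⁴)(-3.8)+(8.1 × 10⁻⁴)(+1.01) = 1.5 × 10⁻³ → stable
Every interval has Δρ > 0: the column is stably stratified throughout.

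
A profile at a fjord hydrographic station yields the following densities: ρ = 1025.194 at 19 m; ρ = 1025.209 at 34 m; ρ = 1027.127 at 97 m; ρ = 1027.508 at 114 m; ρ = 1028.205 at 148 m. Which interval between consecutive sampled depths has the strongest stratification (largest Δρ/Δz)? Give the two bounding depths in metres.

34–97 m

Compute the density gradient over each adjacent pair:
  19–34 m: Δρ/Δz = 0.015/15 = 1.0 × 10⁻³ kg m⁻⁴
  34–97 m: Δρ/Δz = 1.918/63 = 0.030 kg m⁻⁴
  97–114 m: Δρ/Δz = 0.381/17 = 0.022 kg m⁻⁴
  114–148 m: Δρ/Δz = 0.697/34 = 0.020 kg m⁻⁴
The largest gradient is in the 34–97 m interval — the pycnocline.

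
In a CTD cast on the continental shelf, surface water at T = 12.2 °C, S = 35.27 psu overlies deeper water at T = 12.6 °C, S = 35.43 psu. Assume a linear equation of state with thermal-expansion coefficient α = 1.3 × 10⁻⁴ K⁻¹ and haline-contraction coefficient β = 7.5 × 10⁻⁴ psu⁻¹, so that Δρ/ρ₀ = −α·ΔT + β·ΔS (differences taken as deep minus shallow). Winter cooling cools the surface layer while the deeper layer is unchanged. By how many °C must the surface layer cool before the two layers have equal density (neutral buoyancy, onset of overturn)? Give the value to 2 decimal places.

0.52 °C

Neutral buoyancy requires Δρ = 0, i.e. −α(T_deep − T_surf′) + β(S_deep − S_surf) = 0.
T_surf′ = T_deep − (β/α)·ΔS = 12.6 − (7.5 × 10⁻⁴/1.3 × 10⁻⁴)·(+0.16) = 11.6769 °C.
Cooling required: 12.2 − (11.6769) = 0.5231 °C.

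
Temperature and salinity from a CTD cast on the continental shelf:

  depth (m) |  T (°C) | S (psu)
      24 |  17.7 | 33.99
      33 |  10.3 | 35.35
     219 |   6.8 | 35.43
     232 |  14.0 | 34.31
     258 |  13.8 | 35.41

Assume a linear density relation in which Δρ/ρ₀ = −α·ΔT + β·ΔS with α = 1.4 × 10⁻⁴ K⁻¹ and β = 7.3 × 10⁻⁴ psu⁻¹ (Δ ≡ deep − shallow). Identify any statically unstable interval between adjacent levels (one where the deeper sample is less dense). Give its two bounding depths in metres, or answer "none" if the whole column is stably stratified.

Evaluate Δρ/ρ₀ = −αΔT + βΔS across each adjacent pair:
  24–33 m: −αΔT+βΔS = −(1.4 × 10⁻⁴)(-7.4)+(7.3 × 10⁻⁴)(+1.36) = 2.0 × 10⁻³ → stable
  33–219 m: −αΔT+βΔS = −(1.4 × 10⁻⁴)(-3.5)+(7.3 × 10⁻⁴)(+0.08) = 5.5 × 10⁻⁴ → stable
  219–232 m: −αΔT+βΔS = −(1.4 × 10⁻⁴)(+7.2)+(7.3 × 10⁻⁴)(-1.12) = -1.8 × 10⁻³ → UNSTABLE
  232–258 m: −αΔT+βΔS = −(1.4 × 10⁻⁴)(-0.2)+(7.3 × 10⁻⁴)(+1.10) = 8.3 × 10⁻⁴ → stable
The 219–232 m interval has Δρ < 0: lighter water underlies denser water.

219–232 m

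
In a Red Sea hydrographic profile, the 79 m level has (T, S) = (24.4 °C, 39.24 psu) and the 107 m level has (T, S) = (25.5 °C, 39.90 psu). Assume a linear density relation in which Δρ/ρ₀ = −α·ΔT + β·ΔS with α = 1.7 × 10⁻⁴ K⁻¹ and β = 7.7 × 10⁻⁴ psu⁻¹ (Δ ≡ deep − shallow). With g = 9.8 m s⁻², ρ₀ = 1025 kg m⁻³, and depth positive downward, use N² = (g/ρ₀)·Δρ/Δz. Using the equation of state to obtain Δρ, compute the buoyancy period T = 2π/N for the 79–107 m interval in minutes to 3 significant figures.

ΔT = +1.1 K, ΔS = +0.66 psu (deep − shallow).
Δρ/ρ₀ = −αΔT + βΔS = -1.87 × 10⁻⁴ + 5.082 × 10⁻⁴ = 3.212 × 10⁻⁴, so Δρ ≈ 0.3292 kg m⁻³.
N² = (g/ρ₀)·Δρ/Δz = g·(Δρ/ρ₀)/Δz = 9.8 × 3.212 × 10⁻⁴ / 28 = 1.1242 × 10⁻⁴ s⁻².
N = √(1.1242 × 10⁻⁴) = 0.010603 rad s⁻¹ → T = 2π/N = 592.59 s = 9.8765 min ≈ 9.88 min.

9.88 min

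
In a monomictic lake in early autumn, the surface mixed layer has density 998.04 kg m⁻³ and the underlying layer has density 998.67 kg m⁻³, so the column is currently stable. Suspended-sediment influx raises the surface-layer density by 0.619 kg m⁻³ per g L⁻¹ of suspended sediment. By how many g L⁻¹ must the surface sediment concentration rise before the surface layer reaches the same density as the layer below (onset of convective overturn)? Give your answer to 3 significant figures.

Density deficit of the surface layer: 998.67 − 998.04 = 0.63 kg m⁻³.
Required change = 0.63 / 0.619 = 1.02 g L⁻¹.

1.02 g L⁻¹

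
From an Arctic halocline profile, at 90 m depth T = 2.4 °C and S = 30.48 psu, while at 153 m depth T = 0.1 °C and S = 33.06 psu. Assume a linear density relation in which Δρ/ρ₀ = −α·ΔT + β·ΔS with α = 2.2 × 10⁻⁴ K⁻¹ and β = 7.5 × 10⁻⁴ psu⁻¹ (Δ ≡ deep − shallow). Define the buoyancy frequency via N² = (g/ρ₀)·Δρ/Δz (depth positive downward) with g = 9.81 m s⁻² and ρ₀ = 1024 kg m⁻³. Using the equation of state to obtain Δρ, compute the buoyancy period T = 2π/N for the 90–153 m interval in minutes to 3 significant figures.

5.37 min

ΔT = -2.3 K, ΔS = +2.58 psu (deep − shallow).
Δρ/ρ₀ = −αΔT + βΔS = 5.06 × 10⁻⁴ + 1.935 × 10⁻³ = 2.441 × 10⁻³, so Δρ ≈ 2.500 kg m⁻³.
N² = (g/ρ₀)·Δρ/Δz = g·(Δρ/ρ₀)/Δz = 9.81 × 2.441 × 10⁻³ / 63 = 3.8010 × 10⁻⁴ s⁻².
N = √(3.8010 × 10⁻⁴) = 0.019496 rad s⁻¹ → T = 2π/N = 322.28 s = 5.3713 min ≈ 5.37 min.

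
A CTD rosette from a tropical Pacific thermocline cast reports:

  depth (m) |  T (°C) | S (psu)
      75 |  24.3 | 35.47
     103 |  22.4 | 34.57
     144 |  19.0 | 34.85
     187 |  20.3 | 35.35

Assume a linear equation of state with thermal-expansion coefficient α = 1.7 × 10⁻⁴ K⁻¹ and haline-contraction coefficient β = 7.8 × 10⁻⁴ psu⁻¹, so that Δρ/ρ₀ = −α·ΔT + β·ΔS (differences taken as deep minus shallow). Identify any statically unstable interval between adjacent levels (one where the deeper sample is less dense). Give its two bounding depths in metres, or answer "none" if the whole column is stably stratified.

75–103 m

Evaluate Δρ/ρ₀ = −αΔT + βΔS across each adjacent pair:
  75–103 m: −αΔT+βΔS = −(1.7 × 10⁻⁴)(-1.9)+(7.8 × 10⁻⁴)(-0.90) = -3.8 × 10⁻⁴ → UNSTABLE
  103–144 m: −αΔT+βΔS = −(1.7 × 10⁻⁴)(-3.4)+(7.8 × 10⁻⁴)(+0.28) = 8.0 × 10⁻⁴ → stable
  144–187 m: −αΔT+βΔS = −(1.7 × 10⁻⁴)(+1.3)+(7.8 × 10⁻⁴)(+0.50) = 1.7 × 10⁻⁴ → stable
The 75–103 m interval has Δρ < 0: lighter water underlies denser water.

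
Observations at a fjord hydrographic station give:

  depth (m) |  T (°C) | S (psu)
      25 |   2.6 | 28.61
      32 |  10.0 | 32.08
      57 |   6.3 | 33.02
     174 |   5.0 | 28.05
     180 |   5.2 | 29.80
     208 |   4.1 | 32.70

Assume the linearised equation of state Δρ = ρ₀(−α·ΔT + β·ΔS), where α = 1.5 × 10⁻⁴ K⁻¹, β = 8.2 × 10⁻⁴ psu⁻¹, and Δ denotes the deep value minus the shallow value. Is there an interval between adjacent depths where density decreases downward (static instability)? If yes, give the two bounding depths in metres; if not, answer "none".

57–174 m

Evaluate Δρ/ρ₀ = −αΔT + βΔS across each adjacent pair:
  25–32 m: −αΔT+βΔS = −(1.5 × 10⁻⁴)(+7.4)+(8.2 × 10⁻⁴)(+3.47) = 1.7 × 10⁻³ → stable
  32–57 m: −αΔT+βΔS = −(1.5 × 10⁻⁴)(-3.7)+(8.2 × 10⁻⁴)(+0.94) = 1.3 × 10⁻³ → stable
  57–174 m: −αΔT+βΔS = −(1.5 × 10⁻⁴)(-1.3)+(8.2 × 10⁻⁴)(-4.97) = -3.9 × 10⁻³ → UNSTABLE
  174–180 m: −αΔT+βΔS = −(1.5 × 10⁻⁴)(+0.2)+(8.2 × 10⁻⁴)(+1.75) = 1.4 × 10⁻³ → stable
  180–208 m: −αΔT+βΔS = −(1.5 × 10⁻⁴)(-1.1)+(8.2 × 10⁻⁴)(+2.90) = 2.5 × 10⁻³ → stable
The 57–174 m interval has Δρ < 0: lighter water underlies denser water.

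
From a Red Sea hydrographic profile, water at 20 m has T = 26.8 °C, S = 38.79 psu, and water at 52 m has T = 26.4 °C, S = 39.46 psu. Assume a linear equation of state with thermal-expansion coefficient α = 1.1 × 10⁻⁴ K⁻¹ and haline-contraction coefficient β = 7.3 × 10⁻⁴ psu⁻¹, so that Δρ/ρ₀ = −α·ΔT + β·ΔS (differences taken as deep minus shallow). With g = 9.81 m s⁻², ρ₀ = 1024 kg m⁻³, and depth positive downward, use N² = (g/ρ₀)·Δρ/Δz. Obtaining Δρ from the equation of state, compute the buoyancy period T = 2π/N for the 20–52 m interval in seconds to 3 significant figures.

491 s

ΔT = -0.4 K, ΔS = +0.67 psu (deep − shallow).
Δρ/ρ₀ = −αΔT + βΔS = 4.40 × 10⁻⁵ + 4.891 × 10⁻⁴ = 5.331 × 10⁻⁴, so Δρ ≈ 0.5459 kg m⁻³.
N² = (g/ρ₀)·Δρ/Δz = g·(Δρ/ρ₀)/Δz = 9.81 × 5.331 × 10⁻⁴ / 32 = 1.6343 × 10⁻⁴ s⁻².
N = √(1.6343 × 10⁻⁴) = 0.012784 rad s⁻¹ → T = 2π/N = 491.49 s ≈ 491 s.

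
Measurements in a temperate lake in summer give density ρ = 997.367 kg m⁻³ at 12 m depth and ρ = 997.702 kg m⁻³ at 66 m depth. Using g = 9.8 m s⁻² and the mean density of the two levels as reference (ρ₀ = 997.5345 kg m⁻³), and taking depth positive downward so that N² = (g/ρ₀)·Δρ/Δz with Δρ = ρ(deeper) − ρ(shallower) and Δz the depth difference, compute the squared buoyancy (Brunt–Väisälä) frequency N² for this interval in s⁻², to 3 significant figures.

6.09 × 10⁻⁵ s⁻²

Δρ = 997.702 − 997.367 = 0.335 kg m⁻³ over Δz = 66 − 12 = 54 m.
N² = (9.8/997.5345) × (0.335/54) = 6.0947 × 10⁻⁵ s⁻² ≈ 6.09 × 10⁻⁵ s⁻².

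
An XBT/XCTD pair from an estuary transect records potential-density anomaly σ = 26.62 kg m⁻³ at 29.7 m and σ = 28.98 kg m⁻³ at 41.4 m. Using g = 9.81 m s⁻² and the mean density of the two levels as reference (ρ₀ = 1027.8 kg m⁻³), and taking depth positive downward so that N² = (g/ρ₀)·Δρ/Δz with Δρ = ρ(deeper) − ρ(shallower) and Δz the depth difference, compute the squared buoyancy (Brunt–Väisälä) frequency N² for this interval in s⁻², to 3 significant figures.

Δρ = 1028.98 − 1026.62 = 2.36 kg m⁻³ over Δz = 41.4 − 29.7 = 11.7 m.
N² = (9.81/1027.8) × (2.36/11.7) = 1.9252 × 10⁻³ s⁻² ≈ 1.93 × 10⁻³ s⁻².

1.93 × 10⁻³ s⁻²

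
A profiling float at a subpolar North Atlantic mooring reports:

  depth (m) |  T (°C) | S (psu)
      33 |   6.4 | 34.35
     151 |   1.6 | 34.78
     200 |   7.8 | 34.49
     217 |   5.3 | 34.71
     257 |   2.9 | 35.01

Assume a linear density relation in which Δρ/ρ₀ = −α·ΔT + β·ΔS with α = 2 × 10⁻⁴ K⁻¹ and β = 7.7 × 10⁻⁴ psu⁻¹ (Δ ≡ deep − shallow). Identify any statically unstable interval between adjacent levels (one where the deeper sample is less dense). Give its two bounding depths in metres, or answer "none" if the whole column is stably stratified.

Evaluate Δρ/ρ₀ = −αΔT + βΔS across each adjacent pair:
  33–151 m: −αΔT+βΔS = −(2 × 10⁻⁴)(-4.8)+(7.7 × 10⁻⁴)(+0.43) = 1.3 × 10⁻³ → stable
  151–200 m: −αΔT+βΔS = −(2 × 10⁻⁴)(+6.2)+(7.7 × 10⁻⁴)(-0.29) = -1.5 × 10⁻³ → UNSTABLE
  200–217 m: −αΔT+βΔS = −(2 × 10⁻⁴)(-2.5)+(7.7 × 10⁻⁴)(+0.22) = 6.7 × 10⁻⁴ → stable
  217–257 m: −αΔT+βΔS = −(2 × 10⁻⁴)(-2.4)+(7.7 × 10⁻⁴)(+0.30) = 7.1 × 10⁻⁴ → stable
The 151–200 m interval has Δρ < 0: lighter water underlies denser water.

151–200 m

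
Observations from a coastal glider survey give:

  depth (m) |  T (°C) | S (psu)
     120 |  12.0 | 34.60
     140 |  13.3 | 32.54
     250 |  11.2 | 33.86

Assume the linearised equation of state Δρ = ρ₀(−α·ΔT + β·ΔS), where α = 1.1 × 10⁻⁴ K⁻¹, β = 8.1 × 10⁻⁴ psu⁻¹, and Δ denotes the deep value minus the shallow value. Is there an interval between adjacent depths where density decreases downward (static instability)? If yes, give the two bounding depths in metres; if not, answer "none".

Evaluate Δρ/ρ₀ = −αΔT + βΔS across each adjacent pair:
  120–140 m: −αΔT+βΔS = −(1.1 × 10⁻⁴)(+1.3)+(8.1 × 10⁻⁴)(-2.06) = -1.8 × 10⁻³ → UNSTABLE
  140–250 m: −αΔT+βΔS = −(1.1 × 10⁻⁴)(-2.1)+(8.1 × 10⁻⁴)(+1.32) = 1.3 × 10⁻³ → stable
The 120–140 m interval has Δρ < 0: lighter water underlies denser water.

120–140 m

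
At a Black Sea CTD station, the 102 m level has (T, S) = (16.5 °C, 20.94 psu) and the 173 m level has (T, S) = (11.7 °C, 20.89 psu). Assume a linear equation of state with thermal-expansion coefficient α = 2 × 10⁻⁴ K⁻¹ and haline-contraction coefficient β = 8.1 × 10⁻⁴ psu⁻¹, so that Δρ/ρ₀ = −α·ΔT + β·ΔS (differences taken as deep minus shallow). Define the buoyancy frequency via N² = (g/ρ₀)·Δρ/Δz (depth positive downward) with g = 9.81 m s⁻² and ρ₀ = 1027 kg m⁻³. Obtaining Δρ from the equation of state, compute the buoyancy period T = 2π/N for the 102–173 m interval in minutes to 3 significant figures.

ΔT = -4.8 K, ΔS = -0.05 psu (deep − shallow).
Δρ/ρ₀ = −αΔT + βΔS = 9.60 × 10⁻⁴ − 4.05 × 10⁻⁵ = 9.195 × 10⁻⁴, so Δρ ≈ 0.9443 kg m⁻³.
N² = (g/ρ₀)·Δρ/Δz = g·(Δρ/ρ₀)/Δz = 9.81 × 9.195 × 10⁻⁴ / 71 = 1.2705 × 10⁻⁴ s⁻².
N = √(1.2705 × 10⁻⁴) = 0.011272 rad s⁻¹ → T = 2π/N = 557.42 s = 9.2903 min ≈ 9.29 min.

9.29 min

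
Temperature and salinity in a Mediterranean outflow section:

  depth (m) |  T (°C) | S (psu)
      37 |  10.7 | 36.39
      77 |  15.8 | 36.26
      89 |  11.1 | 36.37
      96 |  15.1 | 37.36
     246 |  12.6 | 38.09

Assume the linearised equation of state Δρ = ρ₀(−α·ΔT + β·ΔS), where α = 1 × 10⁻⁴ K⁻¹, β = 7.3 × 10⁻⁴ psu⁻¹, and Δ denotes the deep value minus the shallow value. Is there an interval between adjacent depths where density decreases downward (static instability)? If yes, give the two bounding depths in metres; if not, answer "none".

Evaluate Δρ/ρ₀ = −αΔT + βΔS across each adjacent pair:
  37–77 m: −αΔT+βΔS = −(1 × 10⁻⁴)(+5.1)+(7.3 × 10⁻⁴)(-0.13) = -6.0 × 10⁻⁴ → UNSTABLE
  77–89 m: −αΔT+βΔS = −(1 × 10⁻⁴)(-4.7)+(7.3 × 10⁻⁴)(+0.11) = 5.5 × 10⁻⁴ → stable
  89–96 m: −αΔT+βΔS = −(1 × 10⁻⁴)(+4.0)+(7.3 × 10⁻⁴)(+0.99) = 3.2 × 10⁻⁴ → stable
  96–246 m: −αΔT+βΔS = −(1 × 10⁻⁴)(-2.5)+(7.3 × 10⁻⁴)(+0.73) = 7.8 × 10⁻⁴ → stable
The 37–77 m interval has Δρ < 0: lighter water underlies denser water.

37–77 m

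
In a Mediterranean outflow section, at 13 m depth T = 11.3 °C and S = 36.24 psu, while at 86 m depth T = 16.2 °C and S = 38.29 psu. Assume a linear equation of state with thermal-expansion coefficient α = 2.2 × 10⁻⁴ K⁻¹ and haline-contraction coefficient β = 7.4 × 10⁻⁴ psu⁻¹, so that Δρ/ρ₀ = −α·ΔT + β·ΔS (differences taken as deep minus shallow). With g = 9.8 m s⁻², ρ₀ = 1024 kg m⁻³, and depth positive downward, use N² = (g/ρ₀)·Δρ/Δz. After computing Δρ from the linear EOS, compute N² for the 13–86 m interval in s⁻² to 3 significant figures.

ΔT = +4.9 K, ΔS = +2.05 psu (deep − shallow).
Δρ/ρ₀ = −αΔT + βΔS = -1.078 × 10⁻³ + 1.517 × 10⁻³ = 4.39 × 10⁻⁴, so Δρ ≈ 0.4495 kg m⁻³.
N² = (g/ρ₀)·Δρ/Δz = g·(Δρ/ρ₀)/Δz = 9.8 × 4.39 × 10⁻⁴ / 73 = 5.8934 × 10⁻⁵ s⁻² ≈ 5.89 × 10⁻⁵ s⁻².

5.89 × 10⁻⁵ s⁻²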